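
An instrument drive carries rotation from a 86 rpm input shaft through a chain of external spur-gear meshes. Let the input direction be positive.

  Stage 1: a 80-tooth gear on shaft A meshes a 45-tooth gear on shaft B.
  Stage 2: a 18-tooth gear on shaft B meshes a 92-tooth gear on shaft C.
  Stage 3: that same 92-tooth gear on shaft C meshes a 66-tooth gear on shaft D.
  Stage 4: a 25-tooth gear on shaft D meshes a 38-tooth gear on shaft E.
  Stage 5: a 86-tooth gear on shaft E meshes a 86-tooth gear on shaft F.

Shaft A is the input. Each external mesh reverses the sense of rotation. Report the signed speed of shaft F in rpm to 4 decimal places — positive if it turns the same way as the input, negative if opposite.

-27.4322 rpm (opposite to input, |ω| = 27.4322 rpm)

Stage 1 [80T→45T]: ω = 86.0000×80/45 = 152.8889 rpm, dir flips to −; running = −152.8889
Stage 2 [18T→92T]: ω = 152.8889×18/92 = 29.9130 rpm, dir flips to +; running = +29.9130
Stage 3 [92T→66T]: ω = 29.9130×92/66 = 41.6970 rpm, dir flips to −; running = −41.6970
Stage 4 [25T→38T]: ω = 41.6970×25/38 = 27.4322 rpm, dir flips to +; running = +27.4322
Stage 5 [86T→86T]: ω = 27.4322×86/86 = 27.4322 rpm, dir flips to −; running = −27.4322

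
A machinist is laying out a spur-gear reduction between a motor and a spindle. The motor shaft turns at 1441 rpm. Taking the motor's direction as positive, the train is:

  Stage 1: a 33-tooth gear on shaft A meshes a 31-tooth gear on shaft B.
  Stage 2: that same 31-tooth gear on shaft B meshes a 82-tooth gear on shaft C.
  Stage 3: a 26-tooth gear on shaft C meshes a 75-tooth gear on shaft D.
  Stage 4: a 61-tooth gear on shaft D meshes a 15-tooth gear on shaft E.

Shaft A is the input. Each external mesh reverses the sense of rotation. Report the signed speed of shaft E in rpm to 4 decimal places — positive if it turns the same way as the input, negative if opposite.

+817.5508 rpm (same as input, |ω| = 817.5508 rpm)

Stage 1 [33T→31T]: ω = 1441.0000×33/31 = 1533.9677 rpm, dir flips to −; running = −1533.9677
Stage 2 [31T→82T]: ω = 1533.9677×31/82 = 579.9146 rpm, dir flips to +; running = +579.9146
Stage 3 [26T→75T]: ω = 579.9146×26/75 = 201.0371 rpm, dir flips to −; running = −201.0371
Stage 4 [61T→15T]: ω = 201.0371×61/15 = 817.5508 rpm, dir flips to +; running = +817.5508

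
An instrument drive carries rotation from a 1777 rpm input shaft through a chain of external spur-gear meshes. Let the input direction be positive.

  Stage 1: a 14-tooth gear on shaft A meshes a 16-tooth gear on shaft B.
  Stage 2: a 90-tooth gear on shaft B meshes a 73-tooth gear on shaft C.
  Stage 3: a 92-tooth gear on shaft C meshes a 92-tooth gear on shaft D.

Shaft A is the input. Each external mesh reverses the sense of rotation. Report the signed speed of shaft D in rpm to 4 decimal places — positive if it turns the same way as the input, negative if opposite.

-1916.9692 rpm (opposite to input, |ω| = 1916.9692 rpm)

Stage 1 [14T→16T]: ω = 1777.0000×14/16 = 1554.8750 rpm, dir flips to −; running = −1554.8750
Stage 2 [90T→73T]: ω = 1554.8750×90/73 = 1916.9692 rpm, dir flips to +; running = +1916.9692
Stage 3 [92T→92T]: ω = 1916.9692×92/92 = 1916.9692 rpm, dir flips to −; running = −1916.9692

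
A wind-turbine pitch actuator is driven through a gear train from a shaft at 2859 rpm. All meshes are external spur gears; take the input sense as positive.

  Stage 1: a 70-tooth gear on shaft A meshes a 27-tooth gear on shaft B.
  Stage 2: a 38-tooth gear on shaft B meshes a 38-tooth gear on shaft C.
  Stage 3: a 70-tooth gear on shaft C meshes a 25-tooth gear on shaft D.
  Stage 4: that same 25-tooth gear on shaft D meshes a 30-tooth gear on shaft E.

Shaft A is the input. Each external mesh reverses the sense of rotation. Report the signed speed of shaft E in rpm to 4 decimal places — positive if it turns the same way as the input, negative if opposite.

Stage 1 [70T→27T]: ω = 2859.0000×70/27 = 7412.2222 rpm, dir flips to −; running = −7412.2222
Stage 2 [38T→38T]: ω = 7412.2222×38/38 = 7412.2222 rpm, dir flips to +; running = +7412.2222
Stage 3 [70T→25T]: ω = 7412.2222×70/25 = 20754.2222 rpm, dir flips to −; running = −20754.2222
Stage 4 [25T→30T]: ω = 20754.2222×25/30 = 17295.1852 rpm, dir flips to +; running = +17295.1852

+17295.1852 rpm (same as input, |ω| = 17295.1852 rpm)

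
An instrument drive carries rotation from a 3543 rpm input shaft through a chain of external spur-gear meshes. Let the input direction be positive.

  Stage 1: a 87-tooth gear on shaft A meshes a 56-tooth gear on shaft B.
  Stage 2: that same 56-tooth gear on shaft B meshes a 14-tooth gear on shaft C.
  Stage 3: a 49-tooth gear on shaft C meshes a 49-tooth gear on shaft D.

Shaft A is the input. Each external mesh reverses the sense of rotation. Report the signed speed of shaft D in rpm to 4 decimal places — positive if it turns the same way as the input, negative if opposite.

Stage 1 [87T→56T]: ω = 3543.0000×87/56 = 5504.3036 rpm, dir flips to −; running = −5504.3036
Stage 2 [56T→14T]: ω = 5504.3036×56/14 = 22017.2143 rpm, dir flips to +; running = +22017.2143
Stage 3 [49T→49T]: ω = 22017.2143×49/49 = 22017.2143 rpm, dir flips to −; running = −22017.2143

-22017.2143 rpm (opposite to input, |ω| = 22017.2143 rpm)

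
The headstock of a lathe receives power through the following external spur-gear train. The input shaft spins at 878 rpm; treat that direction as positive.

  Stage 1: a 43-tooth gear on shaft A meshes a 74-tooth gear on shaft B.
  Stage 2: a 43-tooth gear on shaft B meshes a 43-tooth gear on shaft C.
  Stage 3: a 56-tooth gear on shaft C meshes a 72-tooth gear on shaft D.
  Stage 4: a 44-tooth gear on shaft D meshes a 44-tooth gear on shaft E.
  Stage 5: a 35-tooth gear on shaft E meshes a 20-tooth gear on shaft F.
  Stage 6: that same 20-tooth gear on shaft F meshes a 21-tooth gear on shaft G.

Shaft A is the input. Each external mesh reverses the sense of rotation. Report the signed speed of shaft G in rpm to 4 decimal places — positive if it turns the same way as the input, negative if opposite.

Stage 1 [43T→74T]: ω = 878.0000×43/74 = 510.1892 rpm, dir flips to −; running = −510.1892
Stage 2 [43T→43T]: ω = 510.1892×43/43 = 510.1892 rpm, dir flips to +; running = +510.1892
Stage 3 [56T→72T]: ω = 510.1892×56/72 = 396.8138 rpm, dir flips to −; running = −396.8138
Stage 4 [44T→44T]: ω = 396.8138×44/44 = 396.8138 rpm, dir flips to +; running = +396.8138
Stage 5 [35T→20T]: ω = 396.8138×35/20 = 694.4242 rpm, dir flips to −; running = −694.4242
Stage 6 [20T→21T]: ω = 694.4242×20/21 = 661.3564 rpm, dir flips to +; running = +661.3564

+661.3564 rpm (same as input, |ω| = 661.3564 rpm)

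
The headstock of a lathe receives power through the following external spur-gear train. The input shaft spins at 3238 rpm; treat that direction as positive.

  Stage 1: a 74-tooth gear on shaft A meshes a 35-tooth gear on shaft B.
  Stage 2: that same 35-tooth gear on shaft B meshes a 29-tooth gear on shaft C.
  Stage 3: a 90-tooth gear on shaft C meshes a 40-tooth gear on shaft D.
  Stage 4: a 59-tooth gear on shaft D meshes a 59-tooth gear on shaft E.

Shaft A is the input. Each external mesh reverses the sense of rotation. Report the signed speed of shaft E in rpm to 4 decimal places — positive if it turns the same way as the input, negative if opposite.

+18590.5862 rpm (same as input, |ω| = 18590.5862 rpm)

Stage 1 [74T→35T]: ω = 3238.0000×74/35 = 6846.0571 rpm, dir flips to −; running = −6846.0571
Stage 2 [35T→29T]: ω = 6846.0571×35/29 = 8262.4828 rpm, dir flips to +; running = +8262.4828
Stage 3 [90T→40T]: ω = 8262.4828×90/40 = 18590.5862 rpm, dir flips to −; running = −18590.5862
Stage 4 [59T→59T]: ω = 18590.5862×59/59 = 18590.5862 rpm, dir flips to +; running = +18590.5862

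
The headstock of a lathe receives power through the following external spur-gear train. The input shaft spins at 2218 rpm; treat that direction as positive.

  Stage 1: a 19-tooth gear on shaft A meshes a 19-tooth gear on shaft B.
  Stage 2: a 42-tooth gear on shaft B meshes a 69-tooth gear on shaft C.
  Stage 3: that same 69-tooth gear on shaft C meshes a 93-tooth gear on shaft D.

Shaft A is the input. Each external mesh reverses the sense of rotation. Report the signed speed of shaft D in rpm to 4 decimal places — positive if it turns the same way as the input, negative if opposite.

-1001.6774 rpm (opposite to input, |ω| = 1001.6774 rpm)

Stage 1 [19T→19T]: ω = 2218.0000×19/19 = 2218.0000 rpm, dir flips to −; running = −2218.0000
Stage 2 [42T→69T]: ω = 2218.0000×42/69 = 1350.0870 rpm, dir flips to +; running = +1350.0870
Stage 3 [69T→93T]: ω = 1350.0870×69/93 = 1001.6774 rpm, dir flips to −; running = −1001.6774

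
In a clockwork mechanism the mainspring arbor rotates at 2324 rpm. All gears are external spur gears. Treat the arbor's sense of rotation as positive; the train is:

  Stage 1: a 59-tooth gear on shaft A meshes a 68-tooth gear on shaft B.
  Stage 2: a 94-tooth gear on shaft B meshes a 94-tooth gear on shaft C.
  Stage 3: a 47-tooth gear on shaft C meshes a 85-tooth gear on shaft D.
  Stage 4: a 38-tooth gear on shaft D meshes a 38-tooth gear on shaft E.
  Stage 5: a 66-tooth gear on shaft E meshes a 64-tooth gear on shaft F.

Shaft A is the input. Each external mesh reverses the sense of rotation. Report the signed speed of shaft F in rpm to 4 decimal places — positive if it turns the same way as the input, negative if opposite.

Stage 1 [59T→68T]: ω = 2324.0000×59/68 = 2016.4118 rpm, dir flips to −; running = −2016.4118
Stage 2 [94T→94T]: ω = 2016.4118×94/94 = 2016.4118 rpm, dir flips to +; running = +2016.4118
Stage 3 [47T→85T]: ω = 2016.4118×47/85 = 1114.9571 rpm, dir flips to −; running = −1114.9571
Stage 4 [38T→38T]: ω = 1114.9571×38/38 = 1114.9571 rpm, dir flips to +; running = +1114.9571
Stage 5 [66T→64T]: ω = 1114.9571×66/64 = 1149.7995 rpm, dir flips to −; running = −1149.7995

-1149.7995 rpm (opposite to input, |ω| = 1149.7995 rpm)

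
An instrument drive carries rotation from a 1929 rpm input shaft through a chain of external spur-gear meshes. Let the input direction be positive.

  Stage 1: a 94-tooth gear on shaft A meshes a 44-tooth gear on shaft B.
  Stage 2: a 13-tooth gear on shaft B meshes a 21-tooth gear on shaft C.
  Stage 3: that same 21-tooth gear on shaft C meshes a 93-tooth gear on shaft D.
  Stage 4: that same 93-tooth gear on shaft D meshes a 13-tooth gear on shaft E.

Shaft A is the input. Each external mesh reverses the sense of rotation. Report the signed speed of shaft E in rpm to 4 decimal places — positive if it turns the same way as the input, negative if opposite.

+4121.0455 rpm (same as input, |ω| = 4121.0455 rpm)

Stage 1 [94T→44T]: ω = 1929.0000×94/44 = 4121.0455 rpm, dir flips to −; running = −4121.0455
Stage 2 [13T→21T]: ω = 4121.0455×13/21 = 2551.1234 rpm, dir flips to +; running = +2551.1234
Stage 3 [21T→93T]: ω = 2551.1234×21/93 = 576.0601 rpm, dir flips to −; running = −576.0601
Stage 4 [93T→13T]: ω = 576.0601×93/13 = 4121.0455 rpm, dir flips to +; running = +4121.0455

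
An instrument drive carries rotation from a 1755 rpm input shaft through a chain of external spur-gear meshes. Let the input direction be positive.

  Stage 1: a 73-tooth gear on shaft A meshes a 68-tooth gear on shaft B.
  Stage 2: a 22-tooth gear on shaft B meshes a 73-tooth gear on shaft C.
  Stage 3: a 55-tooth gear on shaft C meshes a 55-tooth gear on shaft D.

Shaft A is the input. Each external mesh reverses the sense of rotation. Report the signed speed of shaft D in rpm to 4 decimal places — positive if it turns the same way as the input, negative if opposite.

Stage 1 [73T→68T]: ω = 1755.0000×73/68 = 1884.0441 rpm, dir flips to −; running = −1884.0441
Stage 2 [22T→73T]: ω = 1884.0441×22/73 = 567.7941 rpm, dir flips to +; running = +567.7941
Stage 3 [55T→55T]: ω = 567.7941×55/55 = 567.7941 rpm, dir flips to −; running = −567.7941

-567.7941 rpm (opposite to input, |ω| = 567.7941 rpm)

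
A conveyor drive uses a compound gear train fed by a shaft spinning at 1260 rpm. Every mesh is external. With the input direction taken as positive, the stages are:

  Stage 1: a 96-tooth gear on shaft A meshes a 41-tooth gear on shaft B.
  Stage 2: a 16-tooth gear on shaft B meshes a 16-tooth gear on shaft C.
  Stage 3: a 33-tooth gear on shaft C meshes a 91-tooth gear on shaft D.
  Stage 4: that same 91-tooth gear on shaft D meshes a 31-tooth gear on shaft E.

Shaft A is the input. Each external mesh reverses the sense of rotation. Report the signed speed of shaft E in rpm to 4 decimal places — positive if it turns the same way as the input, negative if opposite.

Stage 1 [96T→41T]: ω = 1260.0000×96/41 = 2950.2439 rpm, dir flips to −; running = −2950.2439
Stage 2 [16T→16T]: ω = 2950.2439×16/16 = 2950.2439 rpm, dir flips to +; running = +2950.2439
Stage 3 [33T→91T]: ω = 2950.2439×33/91 = 1069.8687 rpm, dir flips to −; running = −1069.8687
Stage 4 [91T→31T]: ω = 1069.8687×91/31 = 3140.5822 rpm, dir flips to +; running = +3140.5822

+3140.5822 rpm (same as input, |ω| = 3140.5822 rpm)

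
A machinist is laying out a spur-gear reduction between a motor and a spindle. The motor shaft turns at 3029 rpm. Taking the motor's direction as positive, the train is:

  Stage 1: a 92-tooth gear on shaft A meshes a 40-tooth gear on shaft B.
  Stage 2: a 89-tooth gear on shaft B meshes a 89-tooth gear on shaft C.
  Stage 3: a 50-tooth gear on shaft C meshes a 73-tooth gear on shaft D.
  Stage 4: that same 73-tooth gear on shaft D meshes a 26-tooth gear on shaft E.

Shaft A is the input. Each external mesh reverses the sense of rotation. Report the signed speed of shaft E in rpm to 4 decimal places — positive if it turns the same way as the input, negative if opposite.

+13397.5000 rpm (same as input, |ω| = 13397.5000 rpm)

Stage 1 [92T→40T]: ω = 3029.0000×92/40 = 6966.7000 rpm, dir flips to −; running = −6966.7000
Stage 2 [89T→89T]: ω = 6966.7000×89/89 = 6966.7000 rpm, dir flips to +; running = +6966.7000
Stage 3 [50T→73T]: ω = 6966.7000×50/73 = 4771.7123 rpm, dir flips to −; running = −4771.7123
Stage 4 [73T→26T]: ω = 4771.7123×73/26 = 13397.5000 rpm, dir flips to +; running = +13397.5000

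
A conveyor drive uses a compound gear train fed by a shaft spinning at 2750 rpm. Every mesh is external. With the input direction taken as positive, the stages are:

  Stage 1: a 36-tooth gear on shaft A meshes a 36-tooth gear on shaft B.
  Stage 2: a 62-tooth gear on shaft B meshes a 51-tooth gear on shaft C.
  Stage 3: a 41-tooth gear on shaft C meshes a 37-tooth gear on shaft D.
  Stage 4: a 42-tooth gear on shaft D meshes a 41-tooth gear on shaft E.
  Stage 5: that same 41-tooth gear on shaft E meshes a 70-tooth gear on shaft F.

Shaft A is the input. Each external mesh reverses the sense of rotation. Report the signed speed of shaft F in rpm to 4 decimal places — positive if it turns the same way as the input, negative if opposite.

-2222.7345 rpm (opposite to input, |ω| = 2222.7345 rpm)

Stage 1 [36T→36T]: ω = 2750.0000×36/36 = 2750.0000 rpm, dir flips to −; running = −2750.0000
Stage 2 [62T→51T]: ω = 2750.0000×62/51 = 3343.1373 rpm, dir flips to +; running = +3343.1373
Stage 3 [41T→37T]: ω = 3343.1373×41/37 = 3704.5575 rpm, dir flips to −; running = −3704.5575
Stage 4 [42T→41T]: ω = 3704.5575×42/41 = 3794.9126 rpm, dir flips to +; running = +3794.9126
Stage 5 [41T→70T]: ω = 3794.9126×41/70 = 2222.7345 rpm, dir flips to −; running = −2222.7345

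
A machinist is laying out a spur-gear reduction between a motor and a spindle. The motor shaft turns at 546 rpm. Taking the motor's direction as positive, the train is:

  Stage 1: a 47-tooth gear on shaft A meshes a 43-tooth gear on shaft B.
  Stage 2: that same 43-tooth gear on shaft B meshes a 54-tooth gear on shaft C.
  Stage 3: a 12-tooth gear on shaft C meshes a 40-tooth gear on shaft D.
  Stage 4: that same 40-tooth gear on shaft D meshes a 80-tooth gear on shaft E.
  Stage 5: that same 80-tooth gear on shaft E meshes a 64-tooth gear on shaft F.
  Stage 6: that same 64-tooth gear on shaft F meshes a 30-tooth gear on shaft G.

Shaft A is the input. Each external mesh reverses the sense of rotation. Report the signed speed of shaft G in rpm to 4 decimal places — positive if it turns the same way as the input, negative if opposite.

Stage 1 [47T→43T]: ω = 546.0000×47/43 = 596.7907 rpm, dir flips to −; running = −596.7907
Stage 2 [43T→54T]: ω = 596.7907×43/54 = 475.2222 rpm, dir flips to +; running = +475.2222
Stage 3 [12T→40T]: ω = 475.2222×12/40 = 142.5667 rpm, dir flips to −; running = −142.5667
Stage 4 [40T→80T]: ω = 142.5667×40/80 = 71.2833 rpm, dir flips to +; running = +71.2833
Stage 5 [80T→64T]: ω = 71.2833×80/64 = 89.1042 rpm, dir flips to −; running = −89.1042
Stage 6 [64T→30T]: ω = 89.1042×64/30 = 190.0889 rpm, dir flips to +; running = +190.0889

+190.0889 rpm (same as input, |ω| = 190.0889 rpm)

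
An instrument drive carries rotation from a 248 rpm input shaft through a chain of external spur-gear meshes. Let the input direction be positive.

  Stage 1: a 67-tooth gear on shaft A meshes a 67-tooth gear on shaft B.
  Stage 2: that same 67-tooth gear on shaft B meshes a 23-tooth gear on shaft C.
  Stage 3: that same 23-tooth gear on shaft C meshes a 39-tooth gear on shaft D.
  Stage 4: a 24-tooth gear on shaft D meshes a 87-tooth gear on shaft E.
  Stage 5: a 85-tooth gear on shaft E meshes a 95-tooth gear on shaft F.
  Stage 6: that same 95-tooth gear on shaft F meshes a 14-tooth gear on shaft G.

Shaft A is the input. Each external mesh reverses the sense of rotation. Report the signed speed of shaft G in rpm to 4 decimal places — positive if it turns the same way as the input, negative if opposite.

+713.5834 rpm (same as input, |ω| = 713.5834 rpm)

Stage 1 [67T→67T]: ω = 248.0000×67/67 = 248.0000 rpm, dir flips to −; running = −248.0000
Stage 2 [67T→23T]: ω = 248.0000×67/23 = 722.4348 rpm, dir flips to +; running = +722.4348
Stage 3 [23T→39T]: ω = 722.4348×23/39 = 426.0513 rpm, dir flips to −; running = −426.0513
Stage 4 [24T→87T]: ω = 426.0513×24/87 = 117.5314 rpm, dir flips to +; running = +117.5314
Stage 5 [85T→95T]: ω = 117.5314×85/95 = 105.1597 rpm, dir flips to −; running = −105.1597
Stage 6 [95T→14T]: ω = 105.1597×95/14 = 713.5834 rpm, dir flips to +; running = +713.5834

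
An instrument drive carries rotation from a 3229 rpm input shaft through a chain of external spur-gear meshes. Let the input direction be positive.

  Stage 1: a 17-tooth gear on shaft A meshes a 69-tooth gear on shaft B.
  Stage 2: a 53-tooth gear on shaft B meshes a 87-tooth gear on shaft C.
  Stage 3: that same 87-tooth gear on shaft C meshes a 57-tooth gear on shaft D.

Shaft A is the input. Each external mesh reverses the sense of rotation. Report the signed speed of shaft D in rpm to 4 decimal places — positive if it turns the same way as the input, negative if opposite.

-739.7226 rpm (opposite to input, |ω| = 739.7226 rpm)

Stage 1 [17T→69T]: ω = 3229.0000×17/69 = 795.5507 rpm, dir flips to −; running = −795.5507
Stage 2 [53T→87T]: ω = 795.5507×53/87 = 484.6458 rpm, dir flips to +; running = +484.6458
Stage 3 [87T→57T]: ω = 484.6458×87/57 = 739.7226 rpm, dir flips to −; running = −739.7226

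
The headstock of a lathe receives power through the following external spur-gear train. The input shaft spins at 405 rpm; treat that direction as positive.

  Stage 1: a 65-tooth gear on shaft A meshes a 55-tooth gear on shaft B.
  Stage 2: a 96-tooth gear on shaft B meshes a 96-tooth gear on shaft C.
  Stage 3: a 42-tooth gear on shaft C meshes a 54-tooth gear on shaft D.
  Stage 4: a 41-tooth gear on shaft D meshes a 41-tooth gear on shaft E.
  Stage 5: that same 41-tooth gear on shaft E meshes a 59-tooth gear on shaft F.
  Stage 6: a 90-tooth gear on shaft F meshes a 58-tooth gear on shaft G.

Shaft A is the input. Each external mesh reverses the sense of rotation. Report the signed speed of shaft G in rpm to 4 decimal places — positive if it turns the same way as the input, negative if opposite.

+401.4279 rpm (same as input, |ω| = 401.4279 rpm)

Stage 1 [65T→55T]: ω = 405.0000×65/55 = 478.6364 rpm, dir flips to −; running = −478.6364
Stage 2 [96T→96T]: ω = 478.6364×96/96 = 478.6364 rpm, dir flips to +; running = +478.6364
Stage 3 [42T→54T]: ω = 478.6364×42/54 = 372.2727 rpm, dir flips to −; running = −372.2727
Stage 4 [41T→41T]: ω = 372.2727×41/41 = 372.2727 rpm, dir flips to +; running = +372.2727
Stage 5 [41T→59T]: ω = 372.2727×41/59 = 258.6980 rpm, dir flips to −; running = −258.6980
Stage 6 [90T→58T]: ω = 258.6980×90/58 = 401.4279 rpm, dir flips to +; running = +401.4279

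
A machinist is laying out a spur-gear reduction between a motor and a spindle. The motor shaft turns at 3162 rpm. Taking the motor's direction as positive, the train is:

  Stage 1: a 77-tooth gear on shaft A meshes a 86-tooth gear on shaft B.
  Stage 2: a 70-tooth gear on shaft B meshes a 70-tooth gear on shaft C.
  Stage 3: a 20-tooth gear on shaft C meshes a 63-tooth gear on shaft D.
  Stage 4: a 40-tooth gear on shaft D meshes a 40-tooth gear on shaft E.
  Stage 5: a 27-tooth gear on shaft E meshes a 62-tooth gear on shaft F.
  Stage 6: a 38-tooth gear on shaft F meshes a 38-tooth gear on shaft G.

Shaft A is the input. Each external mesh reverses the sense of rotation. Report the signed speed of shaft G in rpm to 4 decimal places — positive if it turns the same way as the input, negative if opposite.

+391.3953 rpm (same as input, |ω| = 391.3953 rpm)

Stage 1 [77T→86T]: ω = 3162.0000×77/86 = 2831.0930 rpm, dir flips to −; running = −2831.0930
Stage 2 [70T→70T]: ω = 2831.0930×70/70 = 2831.0930 rpm, dir flips to +; running = +2831.0930
Stage 3 [20T→63T]: ω = 2831.0930×20/63 = 898.7597 rpm, dir flips to −; running = −898.7597
Stage 4 [40T→40T]: ω = 898.7597×40/40 = 898.7597 rpm, dir flips to +; running = +898.7597
Stage 5 [27T→62T]: ω = 898.7597×27/62 = 391.3953 rpm, dir flips to −; running = −391.3953
Stage 6 [38T→38T]: ω = 391.3953×38/38 = 391.3953 rpm, dir flips to +; running = +391.3953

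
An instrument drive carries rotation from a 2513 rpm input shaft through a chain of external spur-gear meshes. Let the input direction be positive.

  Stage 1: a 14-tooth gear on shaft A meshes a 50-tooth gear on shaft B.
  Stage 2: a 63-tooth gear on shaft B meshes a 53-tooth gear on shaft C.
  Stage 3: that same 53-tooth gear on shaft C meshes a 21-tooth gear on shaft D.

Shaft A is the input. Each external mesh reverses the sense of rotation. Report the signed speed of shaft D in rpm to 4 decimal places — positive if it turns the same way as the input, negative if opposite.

Stage 1 [14T→50T]: ω = 2513.0000×14/50 = 703.6400 rpm, dir flips to −; running = −703.6400
Stage 2 [63T→53T]: ω = 703.6400×63/53 = 836.4023 rpm, dir flips to +; running = +836.4023
Stage 3 [53T→21T]: ω = 836.4023×53/21 = 2110.9200 rpm, dir flips to −; running = −2110.9200

-2110.9200 rpm (opposite to input, |ω| = 2110.9200 rpm)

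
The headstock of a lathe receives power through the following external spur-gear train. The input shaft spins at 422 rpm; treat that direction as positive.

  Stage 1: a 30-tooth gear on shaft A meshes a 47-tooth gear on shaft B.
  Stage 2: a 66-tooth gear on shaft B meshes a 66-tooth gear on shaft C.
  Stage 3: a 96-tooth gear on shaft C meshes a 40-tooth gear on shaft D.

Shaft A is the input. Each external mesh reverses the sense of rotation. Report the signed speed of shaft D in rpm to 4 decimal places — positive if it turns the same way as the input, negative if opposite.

-646.4681 rpm (opposite to input, |ω| = 646.4681 rpm)

Stage 1 [30T→47T]: ω = 422.0000×30/47 = 269.3617 rpm, dir flips to −; running = −269.3617
Stage 2 [66T→66T]: ω = 269.3617×66/66 = 269.3617 rpm, dir flips to +; running = +269.3617
Stage 3 [96T→40T]: ω = 269.3617×96/40 = 646.4681 rpm, dir flips to −; running = −646.4681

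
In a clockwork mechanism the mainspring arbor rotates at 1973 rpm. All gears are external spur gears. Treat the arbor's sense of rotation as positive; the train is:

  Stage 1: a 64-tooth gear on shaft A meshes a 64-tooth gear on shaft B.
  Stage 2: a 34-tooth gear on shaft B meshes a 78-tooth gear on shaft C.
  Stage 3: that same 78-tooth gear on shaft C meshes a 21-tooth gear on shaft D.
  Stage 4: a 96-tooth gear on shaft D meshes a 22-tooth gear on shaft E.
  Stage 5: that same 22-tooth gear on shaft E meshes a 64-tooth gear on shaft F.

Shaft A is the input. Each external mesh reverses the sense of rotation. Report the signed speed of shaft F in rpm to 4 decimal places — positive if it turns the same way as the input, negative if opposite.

-4791.5714 rpm (opposite to input, |ω| = 4791.5714 rpm)

Stage 1 [64T→64T]: ω = 1973.0000×64/64 = 1973.0000 rpm, dir flips to −; running = −1973.0000
Stage 2 [34T→78T]: ω = 1973.0000×34/78 = 860.0256 rpm, dir flips to +; running = +860.0256
Stage 3 [78T→21T]: ω = 860.0256×78/21 = 3194.3810 rpm, dir flips to −; running = −3194.3810
Stage 4 [96T→22T]: ω = 3194.3810×96/22 = 13939.1169 rpm, dir flips to +; running = +13939.1169
Stage 5 [22T→64T]: ω = 13939.1169×22/64 = 4791.5714 rpm, dir flips to −; running = −4791.5714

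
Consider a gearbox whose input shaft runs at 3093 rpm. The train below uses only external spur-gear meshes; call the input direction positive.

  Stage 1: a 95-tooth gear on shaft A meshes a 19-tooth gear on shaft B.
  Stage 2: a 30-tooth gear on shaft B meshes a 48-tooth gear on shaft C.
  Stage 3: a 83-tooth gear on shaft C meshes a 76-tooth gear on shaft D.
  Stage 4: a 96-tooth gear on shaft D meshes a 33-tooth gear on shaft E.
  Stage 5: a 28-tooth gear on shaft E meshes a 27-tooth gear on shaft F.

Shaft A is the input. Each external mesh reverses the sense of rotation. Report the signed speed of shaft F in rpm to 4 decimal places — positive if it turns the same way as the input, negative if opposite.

-31845.3482 rpm (opposite to input, |ω| = 31845.3482 rpm)

Stage 1 [95T→19T]: ω = 3093.0000×95/19 = 15465.0000 rpm, dir flips to −; running = −15465.0000
Stage 2 [30T→48T]: ω = 15465.0000×30/48 = 9665.6250 rpm, dir flips to +; running = +9665.6250
Stage 3 [83T→76T]: ω = 9665.6250×83/76 = 10555.8799 rpm, dir flips to −; running = −10555.8799
Stage 4 [96T→33T]: ω = 10555.8799×96/33 = 30708.0144 rpm, dir flips to +; running = +30708.0144
Stage 5 [28T→27T]: ω = 30708.0144×28/27 = 31845.3482 rpm, dir flips to −; running = −31845.3482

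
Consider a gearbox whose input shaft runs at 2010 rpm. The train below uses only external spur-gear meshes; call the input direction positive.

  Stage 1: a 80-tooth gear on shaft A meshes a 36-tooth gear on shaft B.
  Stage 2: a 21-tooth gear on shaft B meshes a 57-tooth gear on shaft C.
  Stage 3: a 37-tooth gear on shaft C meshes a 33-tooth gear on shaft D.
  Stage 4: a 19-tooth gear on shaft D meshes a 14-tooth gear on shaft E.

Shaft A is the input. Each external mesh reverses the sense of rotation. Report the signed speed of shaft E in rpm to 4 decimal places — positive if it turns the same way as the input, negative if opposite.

Stage 1 [80T→36T]: ω = 2010.0000×80/36 = 4466.6667 rpm, dir flips to −; running = −4466.6667
Stage 2 [21T→57T]: ω = 4466.6667×21/57 = 1645.6140 rpm, dir flips to +; running = +1645.6140
Stage 3 [37T→33T]: ω = 1645.6140×37/33 = 1845.0824 rpm, dir flips to −; running = −1845.0824
Stage 4 [19T→14T]: ω = 1845.0824×19/14 = 2504.0404 rpm, dir flips to +; running = +2504.0404

+2504.0404 rpm (same as input, |ω| = 2504.0404 rpm)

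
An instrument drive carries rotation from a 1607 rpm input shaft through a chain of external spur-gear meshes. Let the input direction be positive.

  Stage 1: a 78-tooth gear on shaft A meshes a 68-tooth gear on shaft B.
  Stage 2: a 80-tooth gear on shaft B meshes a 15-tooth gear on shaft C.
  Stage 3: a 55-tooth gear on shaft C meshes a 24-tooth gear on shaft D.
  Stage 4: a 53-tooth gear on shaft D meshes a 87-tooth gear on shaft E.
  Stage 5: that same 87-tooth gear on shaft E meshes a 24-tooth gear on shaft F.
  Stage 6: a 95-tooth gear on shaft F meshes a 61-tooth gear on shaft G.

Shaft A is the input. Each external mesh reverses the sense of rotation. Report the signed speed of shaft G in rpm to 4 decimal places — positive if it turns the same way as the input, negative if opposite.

+77483.6625 rpm (same as input, |ω| = 77483.6625 rpm)

Stage 1 [78T→68T]: ω = 1607.0000×78/68 = 1843.3235 rpm, dir flips to −; running = −1843.3235
Stage 2 [80T→15T]: ω = 1843.3235×80/15 = 9831.0588 rpm, dir flips to +; running = +9831.0588
Stage 3 [55T→24T]: ω = 9831.0588×55/24 = 22529.5098 rpm, dir flips to −; running = −22529.5098
Stage 4 [53T→87T]: ω = 22529.5098×53/87 = 13724.8738 rpm, dir flips to +; running = +13724.8738
Stage 5 [87T→24T]: ω = 13724.8738×87/24 = 49752.6675 rpm, dir flips to −; running = −49752.6675
Stage 6 [95T→61T]: ω = 49752.6675×95/61 = 77483.6625 rpm, dir flips to +; running = +77483.6625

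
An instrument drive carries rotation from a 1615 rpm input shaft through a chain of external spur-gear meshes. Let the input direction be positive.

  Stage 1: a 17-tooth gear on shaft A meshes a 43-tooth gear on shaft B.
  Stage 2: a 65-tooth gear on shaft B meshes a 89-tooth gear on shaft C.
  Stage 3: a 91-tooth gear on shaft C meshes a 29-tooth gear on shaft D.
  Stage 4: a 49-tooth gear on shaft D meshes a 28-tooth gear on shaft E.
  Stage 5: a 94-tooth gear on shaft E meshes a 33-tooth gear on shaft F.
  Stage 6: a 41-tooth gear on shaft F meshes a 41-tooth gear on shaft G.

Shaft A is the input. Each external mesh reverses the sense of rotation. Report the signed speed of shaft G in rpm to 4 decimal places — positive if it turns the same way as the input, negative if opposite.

+7294.0998 rpm (same as input, |ω| = 7294.0998 rpm)

Stage 1 [17T→43T]: ω = 1615.0000×17/43 = 638.4884 rpm, dir flips to −; running = −638.4884
Stage 2 [65T→89T]: ω = 638.4884×65/89 = 466.3117 rpm, dir flips to +; running = +466.3117
Stage 3 [91T→29T]: ω = 466.3117×91/29 = 1463.2541 rpm, dir flips to −; running = −1463.2541
Stage 4 [49T→28T]: ω = 1463.2541×49/28 = 2560.6946 rpm, dir flips to +; running = +2560.6946
Stage 5 [94T→33T]: ω = 2560.6946×94/33 = 7294.0998 rpm, dir flips to −; running = −7294.0998
Stage 6 [41T→41T]: ω = 7294.0998×41/41 = 7294.0998 rpm, dir flips to +; running = +7294.0998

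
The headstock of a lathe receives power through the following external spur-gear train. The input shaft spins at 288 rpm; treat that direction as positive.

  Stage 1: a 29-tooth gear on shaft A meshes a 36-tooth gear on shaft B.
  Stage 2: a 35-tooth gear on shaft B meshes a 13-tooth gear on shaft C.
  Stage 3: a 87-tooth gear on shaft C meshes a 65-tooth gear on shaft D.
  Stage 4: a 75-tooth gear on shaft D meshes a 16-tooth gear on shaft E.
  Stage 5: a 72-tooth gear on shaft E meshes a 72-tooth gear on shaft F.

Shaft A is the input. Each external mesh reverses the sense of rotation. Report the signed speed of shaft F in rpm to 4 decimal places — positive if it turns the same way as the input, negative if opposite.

-3918.8609 rpm (opposite to input, |ω| = 3918.8609 rpm)

Stage 1 [29T→36T]: ω = 288.0000×29/36 = 232.0000 rpm, dir flips to −; running = −232.0000
Stage 2 [35T→13T]: ω = 232.0000×35/13 = 624.6154 rpm, dir flips to +; running = +624.6154
Stage 3 [87T→65T]: ω = 624.6154×87/65 = 836.0237 rpm, dir flips to −; running = −836.0237
Stage 4 [75T→16T]: ω = 836.0237×75/16 = 3918.8609 rpm, dir flips to +; running = +3918.8609
Stage 5 [72T→72T]: ω = 3918.8609×72/72 = 3918.8609 rpm, dir flips to −; running = −3918.8609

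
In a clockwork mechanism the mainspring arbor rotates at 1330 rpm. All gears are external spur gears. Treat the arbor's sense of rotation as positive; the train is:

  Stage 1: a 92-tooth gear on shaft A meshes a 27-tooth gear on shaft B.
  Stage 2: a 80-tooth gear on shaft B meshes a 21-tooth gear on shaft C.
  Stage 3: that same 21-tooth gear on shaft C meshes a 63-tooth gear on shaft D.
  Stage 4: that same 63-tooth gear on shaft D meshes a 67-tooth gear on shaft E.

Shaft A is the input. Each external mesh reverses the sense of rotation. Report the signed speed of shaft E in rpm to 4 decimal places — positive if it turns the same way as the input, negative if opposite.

+5411.1664 rpm (same as input, |ω| = 5411.1664 rpm)

Stage 1 [92T→27T]: ω = 1330.0000×92/27 = 4531.8519 rpm, dir flips to −; running = −4531.8519
Stage 2 [80T→21T]: ω = 4531.8519×80/21 = 17264.1975 rpm, dir flips to +; running = +17264.1975
Stage 3 [21T→63T]: ω = 17264.1975×21/63 = 5754.7325 rpm, dir flips to −; running = −5754.7325
Stage 4 [63T→67T]: ω = 5754.7325×63/67 = 5411.1664 rpm, dir flips to +; running = +5411.1664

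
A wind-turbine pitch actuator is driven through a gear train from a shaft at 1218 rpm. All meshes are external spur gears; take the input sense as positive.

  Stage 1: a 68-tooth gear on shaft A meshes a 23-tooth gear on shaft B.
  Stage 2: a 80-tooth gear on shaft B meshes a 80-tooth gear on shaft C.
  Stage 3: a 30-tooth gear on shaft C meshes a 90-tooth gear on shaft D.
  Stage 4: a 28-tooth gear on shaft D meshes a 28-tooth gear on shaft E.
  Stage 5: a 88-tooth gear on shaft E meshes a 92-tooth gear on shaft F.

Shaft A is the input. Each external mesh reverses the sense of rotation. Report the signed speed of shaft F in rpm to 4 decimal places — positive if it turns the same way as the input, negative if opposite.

Stage 1 [68T→23T]: ω = 1218.0000×68/23 = 3601.0435 rpm, dir flips to −; running = −3601.0435
Stage 2 [80T→80T]: ω = 3601.0435×80/80 = 3601.0435 rpm, dir flips to +; running = +3601.0435
Stage 3 [30T→90T]: ω = 3601.0435×30/90 = 1200.3478 rpm, dir flips to −; running = −1200.3478
Stage 4 [28T→28T]: ω = 1200.3478×28/28 = 1200.3478 rpm, dir flips to +; running = +1200.3478
Stage 5 [88T→92T]: ω = 1200.3478×88/92 = 1148.1588 rpm, dir flips to −; running = −1148.1588

-1148.1588 rpm (opposite to input, |ω| = 1148.1588 rpm)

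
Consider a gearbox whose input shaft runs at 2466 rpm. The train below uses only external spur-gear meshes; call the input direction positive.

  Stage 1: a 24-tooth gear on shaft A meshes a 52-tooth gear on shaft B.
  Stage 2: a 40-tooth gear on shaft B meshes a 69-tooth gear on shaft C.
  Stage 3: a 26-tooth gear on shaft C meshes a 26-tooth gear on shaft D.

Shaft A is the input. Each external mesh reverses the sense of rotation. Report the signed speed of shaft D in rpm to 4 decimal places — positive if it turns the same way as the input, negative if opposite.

Stage 1 [24T→52T]: ω = 2466.0000×24/52 = 1138.1538 rpm, dir flips to −; running = −1138.1538
Stage 2 [40T→69T]: ω = 1138.1538×40/69 = 659.7993 rpm, dir flips to +; running = +659.7993
Stage 3 [26T→26T]: ω = 659.7993×26/26 = 659.7993 rpm, dir flips to −; running = −659.7993

-659.7993 rpm (opposite to input, |ω| = 659.7993 rpm)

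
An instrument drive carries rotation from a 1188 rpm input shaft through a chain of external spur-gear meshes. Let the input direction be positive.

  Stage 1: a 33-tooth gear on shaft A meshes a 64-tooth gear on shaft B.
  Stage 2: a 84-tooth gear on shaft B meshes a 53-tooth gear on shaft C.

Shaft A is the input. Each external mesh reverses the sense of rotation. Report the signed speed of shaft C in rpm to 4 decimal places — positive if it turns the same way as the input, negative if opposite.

Stage 1 [33T→64T]: ω = 1188.0000×33/64 = 612.5625 rpm, dir flips to −; running = −612.5625
Stage 2 [84T→53T]: ω = 612.5625×84/53 = 970.8538 rpm, dir flips to +; running = +970.8538

+970.8538 rpm (same as input, |ω| = 970.8538 rpm)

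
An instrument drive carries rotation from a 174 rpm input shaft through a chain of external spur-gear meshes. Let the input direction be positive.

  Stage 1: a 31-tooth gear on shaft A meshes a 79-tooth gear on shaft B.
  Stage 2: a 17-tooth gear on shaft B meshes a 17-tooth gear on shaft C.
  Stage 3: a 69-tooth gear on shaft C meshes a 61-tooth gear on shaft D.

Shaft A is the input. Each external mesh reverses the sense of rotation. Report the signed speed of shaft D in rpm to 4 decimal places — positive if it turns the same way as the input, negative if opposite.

Stage 1 [31T→79T]: ω = 174.0000×31/79 = 68.2785 rpm, dir flips to −; running = −68.2785
Stage 2 [17T→17T]: ω = 68.2785×17/17 = 68.2785 rpm, dir flips to +; running = +68.2785
Stage 3 [69T→61T]: ω = 68.2785×69/61 = 77.2330 rpm, dir flips to −; running = −77.2330

-77.2330 rpm (opposite to input, |ω| = 77.2330 rpm)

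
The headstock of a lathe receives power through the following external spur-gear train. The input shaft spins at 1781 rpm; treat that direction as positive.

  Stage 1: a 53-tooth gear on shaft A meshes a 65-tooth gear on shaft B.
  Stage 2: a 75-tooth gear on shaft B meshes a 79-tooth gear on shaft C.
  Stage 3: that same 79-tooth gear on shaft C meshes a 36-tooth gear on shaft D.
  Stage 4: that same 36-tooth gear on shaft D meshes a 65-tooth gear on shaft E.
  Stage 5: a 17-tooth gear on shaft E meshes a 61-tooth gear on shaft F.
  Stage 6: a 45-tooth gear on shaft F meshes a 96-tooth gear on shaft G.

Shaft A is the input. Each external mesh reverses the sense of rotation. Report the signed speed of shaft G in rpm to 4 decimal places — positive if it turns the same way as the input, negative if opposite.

Stage 1 [53T→65T]: ω = 1781.0000×53/65 = 1452.2000 rpm, dir flips to −; running = −1452.2000
Stage 2 [75T→79T]: ω = 1452.2000×75/79 = 1378.6709 rpm, dir flips to +; running = +1378.6709
Stage 3 [79T→36T]: ω = 1378.6709×79/36 = 3025.4167 rpm, dir flips to −; running = −3025.4167
Stage 4 [36T→65T]: ω = 3025.4167×36/65 = 1675.6154 rpm, dir flips to +; running = +1675.6154
Stage 5 [17T→61T]: ω = 1675.6154×17/61 = 466.9748 rpm, dir flips to −; running = −466.9748
Stage 6 [45T→96T]: ω = 466.9748×45/96 = 218.8944 rpm, dir flips to +; running = +218.8944

+218.8944 rpm (same as input, |ω| = 218.8944 rpm)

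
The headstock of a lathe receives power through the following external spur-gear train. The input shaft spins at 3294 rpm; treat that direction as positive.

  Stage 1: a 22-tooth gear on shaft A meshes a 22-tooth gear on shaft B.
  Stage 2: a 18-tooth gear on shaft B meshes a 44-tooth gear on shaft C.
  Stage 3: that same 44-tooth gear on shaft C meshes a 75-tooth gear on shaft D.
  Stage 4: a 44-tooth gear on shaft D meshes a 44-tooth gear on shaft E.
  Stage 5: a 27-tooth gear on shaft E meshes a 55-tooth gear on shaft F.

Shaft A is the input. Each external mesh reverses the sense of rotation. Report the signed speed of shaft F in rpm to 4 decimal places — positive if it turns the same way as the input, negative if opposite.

Stage 1 [22T→22T]: ω = 3294.0000×22/22 = 3294.0000 rpm, dir flips to −; running = −3294.0000
Stage 2 [18T→44T]: ω = 3294.0000×18/44 = 1347.5455 rpm, dir flips to +; running = +1347.5455
Stage 3 [44T→75T]: ω = 1347.5455×44/75 = 790.5600 rpm, dir flips to −; running = −790.5600
Stage 4 [44T→44T]: ω = 790.5600×44/44 = 790.5600 rpm, dir flips to +; running = +790.5600
Stage 5 [27T→55T]: ω = 790.5600×27/55 = 388.0931 rpm, dir flips to −; running = −388.0931

-388.0931 rpm (opposite to input, |ω| = 388.0931 rpm)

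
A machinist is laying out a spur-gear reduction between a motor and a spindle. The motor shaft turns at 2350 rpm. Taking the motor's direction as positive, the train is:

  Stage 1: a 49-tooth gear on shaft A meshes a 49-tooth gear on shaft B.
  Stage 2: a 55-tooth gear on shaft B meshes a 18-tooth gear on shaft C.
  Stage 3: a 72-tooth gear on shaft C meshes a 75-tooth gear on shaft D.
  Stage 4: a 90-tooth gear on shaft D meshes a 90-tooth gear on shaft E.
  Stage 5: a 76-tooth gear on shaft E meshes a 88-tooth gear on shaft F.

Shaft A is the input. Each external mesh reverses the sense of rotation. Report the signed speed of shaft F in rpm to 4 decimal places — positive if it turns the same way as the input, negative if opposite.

Stage 1 [49T→49T]: ω = 2350.0000×49/49 = 2350.0000 rpm, dir flips to −; running = −2350.0000
Stage 2 [55T→18T]: ω = 2350.0000×55/18 = 7180.5556 rpm, dir flips to +; running = +7180.5556
Stage 3 [72T→75T]: ω = 7180.5556×72/75 = 6893.3333 rpm, dir flips to −; running = −6893.3333
Stage 4 [90T→90T]: ω = 6893.3333×90/90 = 6893.3333 rpm, dir flips to +; running = +6893.3333
Stage 5 [76T→88T]: ω = 6893.3333×76/88 = 5953.3333 rpm, dir flips to −; running = −5953.3333

-5953.3333 rpm (opposite to input, |ω| = 5953.3333 rpm)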